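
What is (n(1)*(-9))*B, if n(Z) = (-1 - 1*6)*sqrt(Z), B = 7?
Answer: 441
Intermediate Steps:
n(Z) = -7*sqrt(Z) (n(Z) = (-1 - 6)*sqrt(Z) = -7*sqrt(Z))
(n(1)*(-9))*B = (-7*sqrt(1)*(-9))*7 = (-7*1*(-9))*7 = -7*(-9)*7 = 63*7 = 441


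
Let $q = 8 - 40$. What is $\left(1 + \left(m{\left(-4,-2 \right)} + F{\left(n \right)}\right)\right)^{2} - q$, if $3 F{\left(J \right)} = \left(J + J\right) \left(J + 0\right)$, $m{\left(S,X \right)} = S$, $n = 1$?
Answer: $\frac{337}{9} \approx 37.444$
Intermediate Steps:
$F{\left(J \right)} = \frac{2 J^{2}}{3}$ ($F{\left(J \right)} = \frac{\left(J + J\right) \left(J + 0\right)}{3} = \frac{2 J J}{3} = \frac{2 J^{2}}{3}$)
$q = -32$ ($q = 8 - 40 = -32$)
$\left(1 + \left(m{\left(-4,-2 \right)} + F{\left(n \right)}\right)\right)^{2} - q = \left(1 - \left(4 - \frac{2 \cdot 1^{2}}{3}\right)\right)^{2} - -32 = \left(1 + \left(-4 + \frac{2}{3} \cdot 1\right)\right)^{2} + 32 = \left(1 + \left(-4 + \frac{2}{3}\right)\right)^{2} + 32 = \left(1 - \frac{10}{3}\right)^{2} + 32 = \left(- \frac{7}{3}\right)^{2} + 32 = \frac{49}{9} + 32 = \frac{337}{9}$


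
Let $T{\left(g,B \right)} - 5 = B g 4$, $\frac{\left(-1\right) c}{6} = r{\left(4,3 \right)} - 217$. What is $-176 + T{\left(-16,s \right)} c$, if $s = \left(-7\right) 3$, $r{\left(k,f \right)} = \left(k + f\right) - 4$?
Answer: $1731940$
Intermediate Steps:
$r{\left(k,f \right)} = -4 + f + k$ ($r{\left(k,f \right)} = \left(f + k\right) - 4 = -4 + f + k$)
$s = -21$
$c = 1284$ ($c = - 6 \left(\left(-4 + 3 + 4\right) - 217\right) = - 6 \left(3 - 217\right) = \left(-6\right) \left(-214\right) = 1284$)
$T{\left(g,B \right)} = 5 + 4 B g$ ($T{\left(g,B \right)} = 5 + B g 4 = 5 + 4 B g$)
$-176 + T{\left(-16,s \right)} c = -176 + \left(5 + 4 \left(-21\right) \left(-16\right)\right) 1284 = -176 + \left(5 + 1344\right) 1284 = -176 + 1349 \cdot 1284 = -176 + 1732116 = 1731940$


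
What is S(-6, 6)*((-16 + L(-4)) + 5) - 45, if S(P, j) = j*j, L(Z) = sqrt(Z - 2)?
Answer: -441 + 36*I*sqrt(6) ≈ -441.0 + 88.182*I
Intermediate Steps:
L(Z) = sqrt(-2 + Z)
S(P, j) = j**2
S(-6, 6)*((-16 + L(-4)) + 5) - 45 = 6**2*((-16 + sqrt(-2 - 4)) + 5) - 45 = 36*((-16 + sqrt(-6)) + 5) - 45 = 36*((-16 + I*sqrt(6)) + 5) - 45 = 36*(-11 + I*sqrt(6)) - 45 = (-396 + 36*I*sqrt(6)) - 45 = -441 + 36*I*sqrt(6)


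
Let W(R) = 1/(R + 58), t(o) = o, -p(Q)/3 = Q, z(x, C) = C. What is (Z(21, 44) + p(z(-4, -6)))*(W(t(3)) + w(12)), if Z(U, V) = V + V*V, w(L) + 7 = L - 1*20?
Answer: -1826172/61 ≈ -29937.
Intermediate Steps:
p(Q) = -3*Q
w(L) = -27 + L (w(L) = -7 + (L - 1*20) = -7 + (L - 20) = -7 + (-20 + L) = -27 + L)
W(R) = 1/(58 + R)
Z(U, V) = V + V²
(Z(21, 44) + p(z(-4, -6)))*(W(t(3)) + w(12)) = (44*(1 + 44) - 3*(-6))*(1/(58 + 3) + (-27 + 12)) = (44*45 + 18)*(1/61 - 15) = (1980 + 18)*(1/61 - 15) = 1998*(-914/61) = -1826172/61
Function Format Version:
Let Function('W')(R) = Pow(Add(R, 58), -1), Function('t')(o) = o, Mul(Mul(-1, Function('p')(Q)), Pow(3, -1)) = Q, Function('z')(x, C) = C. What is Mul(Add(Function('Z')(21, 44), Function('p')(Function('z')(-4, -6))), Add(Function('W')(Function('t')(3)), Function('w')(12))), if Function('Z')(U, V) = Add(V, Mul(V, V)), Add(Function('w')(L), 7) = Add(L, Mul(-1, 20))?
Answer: Rational(-1826172, 61) ≈ -29937.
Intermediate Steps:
Function('p')(Q) = Mul(-3, Q)
Function('w')(L) = Add(-27, L) (Function('w')(L) = Add(-7, Add(L, Mul(-1, 20))) = Add(-7, Add(L, -20)) = Add(-7, Add(-20, L)) = Add(-27, L))
Function('W')(R) = Pow(Add(58, R), -1)
Function('Z')(U, V) = Add(V, Pow(V, 2))
Mul(Add(Function('Z')(21, 44), Function('p')(Function('z')(-4, -6))), Add(Function('W')(Function('t')(3)), Function('w')(12))) = Mul(Add(Mul(44, Add(1, 44)), Mul(-3, -6)), Add(Pow(Add(58, 3), -1), Add(-27, 12))) = Mul(Add(Mul(44, 45), 18), Add(Pow(61, -1), -15)) = Mul(Add(1980, 18), Add(Rational(1, 61), -15)) = Mul(1998, Rational(-914, 61)) = Rational(-1826172, 61)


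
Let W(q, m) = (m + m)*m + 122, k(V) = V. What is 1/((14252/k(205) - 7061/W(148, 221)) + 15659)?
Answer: 20049820/315352586483 ≈ 6.3579e-5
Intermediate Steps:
W(q, m) = 122 + 2*m**2 (W(q, m) = (2*m)*m + 122 = 2*m**2 + 122 = 122 + 2*m**2)
1/((14252/k(205) - 7061/W(148, 221)) + 15659) = 1/((14252/205 - 7061/(122 + 2*221**2)) + 15659) = 1/((14252*(1/205) - 7061/(122 + 2*48841)) + 15659) = 1/((14252/205 - 7061/(122 + 97682)) + 15659) = 1/((14252/205 - 7061/97804) + 15659) = 1/(1392455103/20049820 + 15659) = 1/(315352586483/20049820) = 20049820/315352586483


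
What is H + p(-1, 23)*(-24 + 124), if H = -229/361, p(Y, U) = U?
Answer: 830071/361 ≈ 2299.4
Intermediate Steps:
H = -229/361 (H = -229*1/361 = -229/361 ≈ -0.63435)
H + p(-1, 23)*(-24 + 124) = -229/361 + 23*(-24 + 124) = -229/361 + 23*100 = -229/361 + 2300 = 830071/361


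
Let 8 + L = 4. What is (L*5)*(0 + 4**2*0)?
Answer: 0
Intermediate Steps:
L = -4 (L = -8 + 4 = -4)
(L*5)*(0 + 4**2*0) = (-4*5)*(0 + 4**2*0) = -20*(0 + 16*0) = -20*(0 + 0) = -20*0 = 0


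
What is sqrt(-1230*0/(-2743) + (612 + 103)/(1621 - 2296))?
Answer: I*sqrt(2145)/45 ≈ 1.0292*I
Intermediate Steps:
sqrt(-1230*0/(-2743) + (612 + 103)/(1621 - 2296)) = sqrt(-205*0*(-1/2743) + 715/(-675)) = sqrt(0*(-1/2743) + 715*(-1/675)) = sqrt(0 - 143/135) = sqrt(-143/135) = I*sqrt(2145)/45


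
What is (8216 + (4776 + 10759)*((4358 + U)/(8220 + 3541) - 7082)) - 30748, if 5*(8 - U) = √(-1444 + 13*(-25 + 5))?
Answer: -1294129103112/11761 - 6214*I*√426/11761 ≈ -1.1004e+8 - 10.905*I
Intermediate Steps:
U = 8 - 2*I*√426/5 (U = 8 - √(-1444 + 13*(-25 + 5))/5 = 8 - √(-1444 + 13*(-20))/5 = 8 - √(-1444 - 260)/5 = 8 - 2*I*√426/5 ≈ 8.0 - 8.2559*I)
(8216 + (4776 + 10759)*((4358 + U)/(8220 + 3541) - 7082)) - 30748 = (8216 + (4776 + 10759)*((4358 + (8 - 2*I*√426/5))/(8220 + 3541) - 7082)) - 30748 = (8216 + 15535*((4366 - 2*I*√426/5)/11761 - 7082)) - 30748 = (8216 + 15535*((4366 - 2*I*√426/5)*(1/11761) - 7082)) - 30748 = (8216 + 15535*((4366/11761 - 2*I*√426/58805) - 7082)) - 30748 = (8216 + 15535*(-83287036/11761 - 2*I*√426/58805)) - 30748 = (8216 + (-1293864104260/11761 - 6214*I*√426/11761)) - 30748 = (-1293767475884/11761 - 6214*I*√426/11761) - 30748 = -1294129103112/11761 - 6214*I*√426/11761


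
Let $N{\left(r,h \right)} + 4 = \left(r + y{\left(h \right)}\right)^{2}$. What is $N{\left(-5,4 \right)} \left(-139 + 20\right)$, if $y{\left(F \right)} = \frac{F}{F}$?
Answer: $-1428$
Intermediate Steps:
$y{\left(F \right)} = 1$
$N{\left(r,h \right)} = -4 + \left(1 + r\right)^{2}$ ($N{\left(r,h \right)} = -4 + \left(r + 1\right)^{2} = -4 + \left(1 + r\right)^{2}$)
$N{\left(-5,4 \right)} \left(-139 + 20\right) = \left(-4 + \left(1 - 5\right)^{2}\right) \left(-139 + 20\right) = \left(-4 + \left(-4\right)^{2}\right) \left(-119\right) = \left(-4 + 16\right) \left(-119\right) = 12 \left(-119\right) = -1428$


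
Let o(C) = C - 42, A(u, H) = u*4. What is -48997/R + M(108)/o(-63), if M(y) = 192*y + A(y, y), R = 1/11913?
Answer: -2918507313/5 ≈ -5.8370e+8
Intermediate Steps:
A(u, H) = 4*u
R = 1/11913 ≈ 8.3942e-5
o(C) = -42 + C
M(y) = 196*y (M(y) = 192*y + 4*y = 196*y)
-48997/R + M(108)/o(-63) = -48997/1/11913 + (196*108)/(-42 - 63) = -48997*11913 + 21168/(-105) = -583701261 + 21168*(-1/105) = -583701261 - 1008/5 = -2918507313/5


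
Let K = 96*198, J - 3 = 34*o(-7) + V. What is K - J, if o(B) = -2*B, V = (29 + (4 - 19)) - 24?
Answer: 18539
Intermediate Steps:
V = -10 (V = (29 - 15) - 24 = 14 - 24 = -10)
J = 469 (J = 3 + (34*(-2*(-7)) - 10) = 3 + (34*14 - 10) = 3 + (476 - 10) = 3 + 466 = 469)
K = 19008
K - J = 19008 - 1*469 = 19008 - 469 = 18539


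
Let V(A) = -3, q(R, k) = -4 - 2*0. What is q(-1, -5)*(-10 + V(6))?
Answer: 52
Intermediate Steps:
q(R, k) = -4 (q(R, k) = -4 + 0 = -4)
q(-1, -5)*(-10 + V(6)) = -4*(-10 - 3) = -4*(-13) = 52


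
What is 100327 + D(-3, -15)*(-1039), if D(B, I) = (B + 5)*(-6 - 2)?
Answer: 116951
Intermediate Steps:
D(B, I) = -40 - 8*B (D(B, I) = (5 + B)*(-8) = -40 - 8*B)
100327 + D(-3, -15)*(-1039) = 100327 + (-40 - 8*(-3))*(-1039) = 100327 + (-40 + 24)*(-1039) = 100327 - 16*(-1039) = 100327 + 16624 = 116951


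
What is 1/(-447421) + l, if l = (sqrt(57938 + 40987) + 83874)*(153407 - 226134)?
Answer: -2729225325657559/447421 - 363635*sqrt(3957) ≈ -6.1228e+9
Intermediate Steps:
l = -6099904398 - 363635*sqrt(3957) (l = (sqrt(98925) + 83874)*(-72727) = (5*sqrt(3957) + 83874)*(-72727) = (83874 + 5*sqrt(3957))*(-72727) = -6099904398 - 363635*sqrt(3957) ≈ -6.1228e+9)
1/(-447421) + l = 1/(-447421) + (-6099904398 - 363635*sqrt(3957)) = -1/447421 + (-6099904398 - 363635*sqrt(3957)) = -2729225325657559/447421 - 363635*sqrt(3957)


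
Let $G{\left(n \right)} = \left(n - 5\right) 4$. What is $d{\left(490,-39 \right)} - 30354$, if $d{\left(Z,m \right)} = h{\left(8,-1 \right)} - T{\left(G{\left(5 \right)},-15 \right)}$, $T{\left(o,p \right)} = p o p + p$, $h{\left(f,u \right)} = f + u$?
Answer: $-30332$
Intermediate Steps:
$G{\left(n \right)} = -20 + 4 n$ ($G{\left(n \right)} = \left(-5 + n\right) 4 = -20 + 4 n$)
$T{\left(o,p \right)} = p + o p^{2}$ ($T{\left(o,p \right)} = o p p + p = o p^{2} + p = p + o p^{2}$)
$d{\left(Z,m \right)} = 22$ ($d{\left(Z,m \right)} = \left(8 - 1\right) - - 15 \left(1 + \left(-20 + 4 \cdot 5\right) \left(-15\right)\right) = 7 - - 15 \left(1 + \left(-20 + 20\right) \left(-15\right)\right) = 7 - - 15 \left(1 + 0 \left(-15\right)\right) = 7 - - 15 \left(1 + 0\right) = 7 - \left(-15\right) 1 = 7 - -15 = 7 + 15 = 22$)
$d{\left(490,-39 \right)} - 30354 = 22 - 30354 = -30332$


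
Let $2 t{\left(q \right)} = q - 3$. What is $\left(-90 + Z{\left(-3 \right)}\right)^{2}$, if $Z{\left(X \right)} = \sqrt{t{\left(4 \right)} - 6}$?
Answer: $\frac{\left(180 - i \sqrt{22}\right)^{2}}{4} \approx 8094.5 - 422.14 i$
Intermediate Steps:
$t{\left(q \right)} = - \frac{3}{2} + \frac{q}{2}$ ($t{\left(q \right)} = \frac{q - 3}{2} = \frac{-3 + q}{2} = - \frac{3}{2} + \frac{q}{2}$)
$Z{\left(X \right)} = \frac{i \sqrt{22}}{2}$ ($Z{\left(X \right)} = \sqrt{\left(- \frac{3}{2} + \frac{1}{2} \cdot 4\right) - 6} = \sqrt{\left(- \frac{3}{2} + 2\right) - 6} = \sqrt{\frac{1}{2} - 6} = \sqrt{- \frac{11}{2}} = \frac{i \sqrt{22}}{2}$)
$\left(-90 + Z{\left(-3 \right)}\right)^{2} = \left(-90 + \frac{i \sqrt{22}}{2}\right)^{2}$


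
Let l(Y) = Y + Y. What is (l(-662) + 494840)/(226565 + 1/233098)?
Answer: 115037592568/52811848371 ≈ 2.1783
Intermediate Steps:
l(Y) = 2*Y
(l(-662) + 494840)/(226565 + 1/233098) = (2*(-662) + 494840)/(226565 + 1/233098) = (-1324 + 494840)/(226565 + 1/233098) = 493516/(52811848371/233098) = 493516*(233098/52811848371) = 115037592568/52811848371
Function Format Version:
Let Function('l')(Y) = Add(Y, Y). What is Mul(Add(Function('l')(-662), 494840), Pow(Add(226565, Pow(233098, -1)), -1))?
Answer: Rational(115037592568, 52811848371) ≈ 2.1783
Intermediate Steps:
Function('l')(Y) = Mul(2, Y)
Mul(Add(Function('l')(-662), 494840), Pow(Add(226565, Pow(233098, -1)), -1)) = Mul(Add(Mul(2, -662), 494840), Pow(Add(226565, Pow(233098, -1)), -1)) = Mul(Add(-1324, 494840), Pow(Add(226565, Rational(1, 233098)), -1)) = Mul(493516, Pow(Rational(52811848371, 233098), -1)) = Mul(493516, Rational(233098, 52811848371)) = Rational(115037592568, 52811848371)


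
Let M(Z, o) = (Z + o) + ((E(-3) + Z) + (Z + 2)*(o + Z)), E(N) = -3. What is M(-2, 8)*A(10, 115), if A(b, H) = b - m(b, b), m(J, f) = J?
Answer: 0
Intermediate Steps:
A(b, H) = 0 (A(b, H) = b - b = 0)
M(Z, o) = -3 + o + 2*Z + (2 + Z)*(Z + o) (M(Z, o) = (Z + o) + ((-3 + Z) + (Z + 2)*(o + Z)) = (Z + o) + ((-3 + Z) + (2 + Z)*(Z + o)) = (Z + o) + (-3 + Z + (2 + Z)*(Z + o)) = -3 + o + 2*Z + (2 + Z)*(Z + o))
M(-2, 8)*A(10, 115) = (-3 + (-2)² + 3*8 + 4*(-2) - 2*8)*0 = (-3 + 4 + 24 - 8 - 16)*0 = 1*0 = 0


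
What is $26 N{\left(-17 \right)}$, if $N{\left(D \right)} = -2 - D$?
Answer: $390$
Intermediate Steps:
$26 N{\left(-17 \right)} = 26 \left(-2 - -17\right) = 26 \left(-2 + 17\right) = 26 \cdot 15 = 390$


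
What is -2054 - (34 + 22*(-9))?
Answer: -1890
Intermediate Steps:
-2054 - (34 + 22*(-9)) = -2054 - (34 - 198) = -2054 - 1*(-164) = -2054 + 164 = -1890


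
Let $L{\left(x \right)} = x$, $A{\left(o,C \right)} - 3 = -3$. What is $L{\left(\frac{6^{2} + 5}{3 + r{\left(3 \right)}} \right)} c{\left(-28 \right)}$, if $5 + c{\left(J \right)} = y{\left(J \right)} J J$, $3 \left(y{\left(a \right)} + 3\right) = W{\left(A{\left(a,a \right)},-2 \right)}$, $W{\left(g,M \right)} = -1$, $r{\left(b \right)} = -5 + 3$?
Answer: $- \frac{322055}{3} \approx -1.0735 \cdot 10^{5}$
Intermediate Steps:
$r{\left(b \right)} = -2$
$A{\left(o,C \right)} = 0$ ($A{\left(o,C \right)} = 3 - 3 = 0$)
$y{\left(a \right)} = - \frac{10}{3}$ ($y{\left(a \right)} = -3 + \frac{1}{3} \left(-1\right) = -3 - \frac{1}{3} = - \frac{10}{3}$)
$c{\left(J \right)} = -5 - \frac{10 J^{2}}{3}$ ($c{\left(J \right)} = -5 + - \frac{10 J}{3} J = -5 - \frac{10 J^{2}}{3}$)
$L{\left(\frac{6^{2} + 5}{3 + r{\left(3 \right)}} \right)} c{\left(-28 \right)} = \frac{6^{2} + 5}{3 - 2} \left(-5 - \frac{10 \left(-28\right)^{2}}{3}\right) = \frac{36 + 5}{1} \left(-5 - \frac{7840}{3}\right) = 41 \cdot 1 \left(-5 - \frac{7840}{3}\right) = 41 \left(- \frac{7855}{3}\right) = - \frac{322055}{3}$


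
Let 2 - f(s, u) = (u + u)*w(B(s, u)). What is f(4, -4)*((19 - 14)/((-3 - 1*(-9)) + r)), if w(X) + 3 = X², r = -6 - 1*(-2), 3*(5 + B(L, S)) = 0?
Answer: 445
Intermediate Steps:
B(L, S) = -5 (B(L, S) = -5 + (⅓)*0 = -5 + 0 = -5)
r = -4 (r = -6 + 2 = -4)
w(X) = -3 + X²
f(s, u) = 2 - 44*u (f(s, u) = 2 - (u + u)*(-3 + (-5)²) = 2 - 2*u*(-3 + 25) = 2 - 2*u*22 = 2 - 44*u)
f(4, -4)*((19 - 14)/((-3 - 1*(-9)) + r)) = (2 - 44*(-4))*((19 - 14)/((-3 - 1*(-9)) - 4)) = (2 + 176)*(5/((-3 + 9) - 4)) = 178*(5/(6 - 4)) = 178*(5/2) = 445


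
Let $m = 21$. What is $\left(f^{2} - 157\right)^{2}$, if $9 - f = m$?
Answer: $169$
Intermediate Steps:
$f = -12$ ($f = 9 - 21 = -12$)
$\left(f^{2} - 157\right)^{2} = \left(\left(-12\right)^{2} - 157\right)^{2} = \left(144 - 157\right)^{2} = \left(-13\right)^{2} = 169$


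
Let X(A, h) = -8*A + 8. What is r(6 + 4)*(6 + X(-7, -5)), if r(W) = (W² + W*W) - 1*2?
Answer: 13860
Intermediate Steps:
X(A, h) = 8 - 8*A
r(W) = -2 + 2*W² (r(W) = (W² + W²) - 2 = 2*W² - 2 = -2 + 2*W²)
r(6 + 4)*(6 + X(-7, -5)) = (-2 + 2*(6 + 4)²)*(6 + (8 - 8*(-7))) = (-2 + 2*10²)*(6 + (8 + 56)) = (-2 + 2*100)*(6 + 64) = (-2 + 200)*70 = 198*70 = 13860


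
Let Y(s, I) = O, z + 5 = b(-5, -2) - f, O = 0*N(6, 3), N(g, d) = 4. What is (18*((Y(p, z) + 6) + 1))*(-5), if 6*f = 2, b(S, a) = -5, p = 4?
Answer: -630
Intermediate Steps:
f = ⅓ (f = (⅙)*2 = ⅓ ≈ 0.33333)
O = 0 (O = 0*4 = 0)
z = -31/3 (z = -5 + (-5 - 1*⅓) = -5 + (-5 - ⅓) = -5 - 16/3 = -31/3 ≈ -10.333)
Y(s, I) = 0
(18*((Y(p, z) + 6) + 1))*(-5) = (18*((0 + 6) + 1))*(-5) = (18*(6 + 1))*(-5) = (18*7)*(-5) = 126*(-5) = -630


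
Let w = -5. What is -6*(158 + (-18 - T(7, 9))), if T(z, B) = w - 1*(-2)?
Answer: -858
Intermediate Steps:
T(z, B) = -3 (T(z, B) = -5 - 1*(-2) = -5 + 2 = -3)
-6*(158 + (-18 - T(7, 9))) = -6*(158 + (-18 - 1*(-3))) = -6*(158 + (-18 + 3)) = -6*(158 - 15) = -6*143 = -858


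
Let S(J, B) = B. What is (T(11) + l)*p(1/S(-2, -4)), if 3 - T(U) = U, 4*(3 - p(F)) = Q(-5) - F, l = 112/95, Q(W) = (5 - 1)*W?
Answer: -10287/190 ≈ -54.142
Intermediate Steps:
Q(W) = 4*W
l = 112/95 (l = 112*(1/95) = 112/95 ≈ 1.1789)
p(F) = 8 + F/4 (p(F) = 3 - (4*(-5) - F)/4 = 3 - (-20 - F)/4 = 3 + (5 + F/4) = 8 + F/4)
T(U) = 3 - U
(T(11) + l)*p(1/S(-2, -4)) = ((3 - 1*11) + 112/95)*(8 + (¼)/(-4)) = ((3 - 11) + 112/95)*(8 + (¼)*(-¼)) = (-8 + 112/95)*(8 - 1/16) = -648/95*127/16 = -10287/190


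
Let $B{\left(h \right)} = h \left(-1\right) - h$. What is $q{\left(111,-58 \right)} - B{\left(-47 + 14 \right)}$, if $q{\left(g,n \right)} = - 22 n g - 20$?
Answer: $141550$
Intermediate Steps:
$q{\left(g,n \right)} = -20 - 22 g n$ ($q{\left(g,n \right)} = - 22 g n - 20 = -20 - 22 g n$)
$B{\left(h \right)} = - 2 h$ ($B{\left(h \right)} = - h - h = - 2 h$)
$q{\left(111,-58 \right)} - B{\left(-47 + 14 \right)} = \left(-20 - 2442 \left(-58\right)\right) - - 2 \left(-47 + 14\right) = \left(-20 + 141636\right) - \left(-2\right) \left(-33\right) = 141616 - 66 = 141550$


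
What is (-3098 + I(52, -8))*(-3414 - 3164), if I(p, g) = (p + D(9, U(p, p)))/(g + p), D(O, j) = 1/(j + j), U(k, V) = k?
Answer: 325933897/16 ≈ 2.0371e+7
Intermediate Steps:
D(O, j) = 1/(2*j)
I(p, g) = (p + 1/(2*p))/(g + p)
(-3098 + I(52, -8))*(-3414 - 3164) = (-3098 + (½ + 52²)/(52*(-8 + 52)))*(-3414 - 3164) = (-3098 + (1/52)*(½ + 2704)/44)*(-6578) = (-3098 + (1/52)*(1/44)*(5409/2))*(-6578) = (-3098 + 5409/4576)*(-6578) = -14171039/4576*(-6578) = 325933897/16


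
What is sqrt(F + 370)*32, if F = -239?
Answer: 32*sqrt(131) ≈ 366.26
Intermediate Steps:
sqrt(F + 370)*32 = sqrt(-239 + 370)*32 = sqrt(131)*32 = 32*sqrt(131)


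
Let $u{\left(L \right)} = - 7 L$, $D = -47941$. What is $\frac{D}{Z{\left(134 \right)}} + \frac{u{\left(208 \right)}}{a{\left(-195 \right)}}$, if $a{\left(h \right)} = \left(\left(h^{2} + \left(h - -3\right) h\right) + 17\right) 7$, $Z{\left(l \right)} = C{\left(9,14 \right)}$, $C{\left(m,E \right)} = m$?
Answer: $- \frac{1809342217}{339669} \approx -5326.8$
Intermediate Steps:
$Z{\left(l \right)} = 9$
$a{\left(h \right)} = 119 + 7 h^{2} + 7 h \left(3 + h\right)$ ($a{\left(h \right)} = \left(\left(h^{2} + \left(h + 3\right) h\right) + 17\right) 7 = \left(\left(h^{2} + \left(3 + h\right) h\right) + 17\right) 7 = \left(\left(h^{2} + h \left(3 + h\right)\right) + 17\right) 7 = \left(17 + h^{2} + h \left(3 + h\right)\right) 7 = 119 + 7 h^{2} + 7 h \left(3 + h\right)$)
$\frac{D}{Z{\left(134 \right)}} + \frac{u{\left(208 \right)}}{a{\left(-195 \right)}} = - \frac{47941}{9} + \frac{\left(-7\right) 208}{119 + 14 \left(-195\right)^{2} + 21 \left(-195\right)} = \left(-47941\right) \frac{1}{9} - \frac{1456}{119 + 14 \cdot 38025 - 4095} = - \frac{47941}{9} - \frac{1456}{119 + 532350 - 4095} = - \frac{47941}{9} - \frac{1456}{528374} = - \frac{47941}{9} - \frac{104}{37741} = - \frac{1809342217}{339669}$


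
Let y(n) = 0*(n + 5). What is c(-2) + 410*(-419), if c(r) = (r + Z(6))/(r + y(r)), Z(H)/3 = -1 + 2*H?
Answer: -343611/2 ≈ -1.7181e+5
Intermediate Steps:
Z(H) = -3 + 6*H (Z(H) = 3*(-1 + 2*H) = -3 + 6*H)
y(n) = 0 (y(n) = 0*(5 + n) = 0)
c(r) = (33 + r)/r (c(r) = (r + (-3 + 6*6))/(r + 0) = (r + (-3 + 36))/r = (r + 33)/r = (33 + r)/r)
c(-2) + 410*(-419) = (33 - 2)/(-2) + 410*(-419) = -1/2*31 - 171790 = -31/2 - 171790 = -343611/2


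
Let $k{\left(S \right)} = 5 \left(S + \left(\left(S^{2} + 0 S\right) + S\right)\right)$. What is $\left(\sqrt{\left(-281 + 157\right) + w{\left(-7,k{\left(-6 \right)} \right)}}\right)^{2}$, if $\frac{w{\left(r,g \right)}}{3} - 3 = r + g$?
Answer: $224$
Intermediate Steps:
$k{\left(S \right)} = 5 S^{2} + 10 S$ ($k{\left(S \right)} = 5 \left(S + \left(\left(S^{2} + 0\right) + S\right)\right) = 5 \left(S + \left(S^{2} + S\right)\right) = 5 \left(S + \left(S + S^{2}\right)\right) = 5 \left(S^{2} + 2 S\right) = 5 S^{2} + 10 S$)
$w{\left(r,g \right)} = 9 + 3 g + 3 r$ ($w{\left(r,g \right)} = 9 + 3 \left(r + g\right) = 9 + 3 \left(g + r\right) = 9 + \left(3 g + 3 r\right) = 9 + 3 g + 3 r$)
$\left(\sqrt{\left(-281 + 157\right) + w{\left(-7,k{\left(-6 \right)} \right)}}\right)^{2} = \left(\sqrt{\left(-281 + 157\right) + \left(9 + 3 \cdot 5 \left(-6\right) \left(2 - 6\right) + 3 \left(-7\right)\right)}\right)^{2} = \left(\sqrt{-124 + \left(9 + 3 \cdot 5 \left(-6\right) \left(-4\right) - 21\right)}\right)^{2} = \left(\sqrt{-124 + \left(9 + 3 \cdot 120 - 21\right)}\right)^{2} = \left(\sqrt{-124 + \left(9 + 360 - 21\right)}\right)^{2} = \left(\sqrt{-124 + 348}\right)^{2} = \left(\sqrt{224}\right)^{2} = \left(4 \sqrt{14}\right)^{2} = 224$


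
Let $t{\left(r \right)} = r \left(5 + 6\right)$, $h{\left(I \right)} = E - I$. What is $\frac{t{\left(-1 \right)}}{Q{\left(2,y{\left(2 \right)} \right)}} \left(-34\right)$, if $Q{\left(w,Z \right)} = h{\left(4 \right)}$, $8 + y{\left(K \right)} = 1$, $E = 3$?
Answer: $-374$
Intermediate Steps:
$y{\left(K \right)} = -7$ ($y{\left(K \right)} = -8 + 1 = -7$)
$h{\left(I \right)} = 3 - I$
$Q{\left(w,Z \right)} = -1$ ($Q{\left(w,Z \right)} = 3 - 4 = -1$)
$t{\left(r \right)} = 11 r$ ($t{\left(r \right)} = r 11 = 11 r$)
$\frac{t{\left(-1 \right)}}{Q{\left(2,y{\left(2 \right)} \right)}} \left(-34\right) = \frac{11 \left(-1\right)}{-1} \left(-34\right) = \left(-11\right) \left(-1\right) \left(-34\right) = 11 \left(-34\right) = -374$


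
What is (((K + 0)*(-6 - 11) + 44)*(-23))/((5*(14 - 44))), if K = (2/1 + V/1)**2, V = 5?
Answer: -6049/50 ≈ -120.98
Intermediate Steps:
K = 49 (K = (2/1 + 5/1)**2 = (2*1 + 5*1)**2 = (2 + 5)**2 = 7**2 = 49)
(((K + 0)*(-6 - 11) + 44)*(-23))/((5*(14 - 44))) = (((49 + 0)*(-6 - 11) + 44)*(-23))/((5*(14 - 44))) = ((49*(-17) + 44)*(-23))/((5*(-30))) = ((-833 + 44)*(-23))/(-150) = -789*(-23)*(-1/150) = 18147*(-1/150) = -6049/50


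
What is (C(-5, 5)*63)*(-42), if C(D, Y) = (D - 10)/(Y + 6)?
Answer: 39690/11 ≈ 3608.2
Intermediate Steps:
C(D, Y) = (-10 + D)/(6 + Y)
(C(-5, 5)*63)*(-42) = (((-10 - 5)/(6 + 5))*63)*(-42) = ((-15/11)*63)*(-42) = (((1/11)*(-15))*63)*(-42) = -15/11*63*(-42) = -945/11*(-42) = 39690/11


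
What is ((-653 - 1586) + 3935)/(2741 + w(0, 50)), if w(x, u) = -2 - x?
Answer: 1696/2739 ≈ 0.61920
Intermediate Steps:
((-653 - 1586) + 3935)/(2741 + w(0, 50)) = ((-653 - 1586) + 3935)/(2741 + (-2 - 1*0)) = (-2239 + 3935)/(2741 + (-2 + 0)) = 1696/(2741 - 2) = 1696/2739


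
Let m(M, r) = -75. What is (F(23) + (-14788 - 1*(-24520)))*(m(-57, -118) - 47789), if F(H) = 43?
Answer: -467870600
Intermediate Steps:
(F(23) + (-14788 - 1*(-24520)))*(m(-57, -118) - 47789) = (43 + (-14788 - 1*(-24520)))*(-75 - 47789) = (43 + (-14788 + 24520))*(-47864) = (43 + 9732)*(-47864) = 9775*(-47864) = -467870600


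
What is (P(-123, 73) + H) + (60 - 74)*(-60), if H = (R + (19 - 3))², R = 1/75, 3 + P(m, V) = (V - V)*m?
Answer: 6150526/5625 ≈ 1093.4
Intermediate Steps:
P(m, V) = -3 (P(m, V) = -3 + (V - V)*m = -3 + 0*m = -3 + 0 = -3)
R = 1/75 ≈ 0.013333
H = 1442401/5625 (H = (1/75 + (19 - 3))² = (1/75 + 16)² = (1201/75)² = 1442401/5625 ≈ 256.43)
(P(-123, 73) + H) + (60 - 74)*(-60) = (-3 + 1442401/5625) + (60 - 74)*(-60) = 1425526/5625 - 14*(-60) = 1425526/5625 + 840 = 6150526/5625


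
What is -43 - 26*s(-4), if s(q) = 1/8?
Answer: -185/4 ≈ -46.250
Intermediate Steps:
s(q) = 1/8
-43 - 26*s(-4) = -43 - 26*1/8 = -43 - 13/4 = -185/4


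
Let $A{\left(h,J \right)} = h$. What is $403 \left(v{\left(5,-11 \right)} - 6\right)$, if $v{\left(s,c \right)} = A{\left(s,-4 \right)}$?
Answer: $-403$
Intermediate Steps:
$v{\left(s,c \right)} = s$
$403 \left(v{\left(5,-11 \right)} - 6\right) = 403 \left(5 - 6\right) = 403 \left(-1\right) = -403$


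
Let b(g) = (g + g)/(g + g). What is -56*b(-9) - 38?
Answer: -94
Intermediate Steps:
b(g) = 1 (b(g) = (2*g)/((2*g)) = (2*g)*(1/(2*g)) = 1)
-56*b(-9) - 38 = -56*1 - 38 = -56 - 38 = -94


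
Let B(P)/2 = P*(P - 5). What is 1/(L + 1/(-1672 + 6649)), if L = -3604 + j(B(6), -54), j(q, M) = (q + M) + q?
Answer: -4977/18086417 ≈ -0.00027518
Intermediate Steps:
B(P) = 2*P*(-5 + P) (B(P) = 2*(P*(P - 5)) = 2*(P*(-5 + P)) = 2*P*(-5 + P))
j(q, M) = M + 2*q (j(q, M) = (M + q) + q = M + 2*q)
L = -3634 (L = -3604 + (-54 + 2*(2*6*(-5 + 6))) = -3604 + (-54 + 2*(2*6*1)) = -3604 + (-54 + 2*12) = -3604 + (-54 + 24) = -3604 - 30 = -3634)
1/(L + 1/(-1672 + 6649)) = 1/(-3634 + 1/(-1672 + 6649)) = 1/(-3634 + 1/4977) = 1/(-18086417/4977) = -4977/18086417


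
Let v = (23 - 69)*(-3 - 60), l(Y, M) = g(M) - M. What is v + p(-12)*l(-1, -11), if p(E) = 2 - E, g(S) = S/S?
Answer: 3066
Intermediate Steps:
g(S) = 1
l(Y, M) = 1 - M
v = 2898 (v = -46*(-63) = 2898)
v + p(-12)*l(-1, -11) = 2898 + (2 - 1*(-12))*(1 - 1*(-11)) = 2898 + (2 + 12)*(1 + 11) = 2898 + 14*12 = 2898 + 168 = 3066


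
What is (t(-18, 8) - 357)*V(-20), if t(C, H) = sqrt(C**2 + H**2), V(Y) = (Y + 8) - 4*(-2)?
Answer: 1428 - 8*sqrt(97) ≈ 1349.2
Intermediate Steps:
V(Y) = 16 + Y (V(Y) = (8 + Y) + 8 = 16 + Y)
(t(-18, 8) - 357)*V(-20) = (sqrt((-18)**2 + 8**2) - 357)*(16 - 20) = (sqrt(324 + 64) - 357)*(-4) = (sqrt(388) - 357)*(-4) = (2*sqrt(97) - 357)*(-4) = (-357 + 2*sqrt(97))*(-4) = 1428 - 8*sqrt(97)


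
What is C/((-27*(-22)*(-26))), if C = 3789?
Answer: -421/1716 ≈ -0.24534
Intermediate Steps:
C/((-27*(-22)*(-26))) = 3789/((-27*(-22)*(-26))) = 3789/((594*(-26))) = 3789/(-15444) = 3789*(-1/15444) = -421/1716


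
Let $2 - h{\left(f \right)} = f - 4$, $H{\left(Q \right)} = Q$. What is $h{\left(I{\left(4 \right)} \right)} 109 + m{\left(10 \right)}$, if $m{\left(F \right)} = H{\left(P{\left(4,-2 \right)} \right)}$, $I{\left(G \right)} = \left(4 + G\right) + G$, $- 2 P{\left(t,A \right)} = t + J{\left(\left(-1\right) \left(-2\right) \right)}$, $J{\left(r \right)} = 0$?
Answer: $-656$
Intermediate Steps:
$P{\left(t,A \right)} = - \frac{t}{2}$ ($P{\left(t,A \right)} = - \frac{t + 0}{2} = - \frac{t}{2}$)
$I{\left(G \right)} = 4 + 2 G$
$h{\left(f \right)} = 6 - f$ ($h{\left(f \right)} = 2 - \left(f - 4\right) = 2 - \left(-4 + f\right) = 6 - f$)
$m{\left(F \right)} = -2$ ($m{\left(F \right)} = \left(- \frac{1}{2}\right) 4 = -2$)
$h{\left(I{\left(4 \right)} \right)} 109 + m{\left(10 \right)} = \left(6 - \left(4 + 2 \cdot 4\right)\right) 109 - 2 = \left(6 - \left(4 + 8\right)\right) 109 - 2 = \left(6 - 12\right) 109 - 2 = \left(-6\right) 109 - 2 = -654 - 2 = -656$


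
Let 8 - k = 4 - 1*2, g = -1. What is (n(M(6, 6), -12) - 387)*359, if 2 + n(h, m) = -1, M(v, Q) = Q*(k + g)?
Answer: -140010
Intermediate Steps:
k = 6 (k = 8 - (4 - 1*2) = 8 - (4 - 2) = 8 - 1*2 = 8 - 2 = 6)
M(v, Q) = 5*Q (M(v, Q) = Q*(6 - 1) = Q*5 = 5*Q)
n(h, m) = -3 (n(h, m) = -2 - 1 = -3)
(n(M(6, 6), -12) - 387)*359 = (-3 - 387)*359 = -390*359 = -140010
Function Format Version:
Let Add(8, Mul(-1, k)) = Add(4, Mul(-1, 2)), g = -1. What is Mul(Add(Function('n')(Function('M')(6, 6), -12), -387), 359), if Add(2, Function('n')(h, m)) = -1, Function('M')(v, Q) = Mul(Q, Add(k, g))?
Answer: -140010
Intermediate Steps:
k = 6 (k = Add(8, Mul(-1, Add(4, Mul(-1, 2)))) = Add(8, Mul(-1, Add(4, -2))) = Add(8, Mul(-1, 2)) = Add(8, -2) = 6)
Function('M')(v, Q) = Mul(5, Q) (Function('M')(v, Q) = Mul(Q, Add(6, -1)) = Mul(Q, 5) = Mul(5, Q))
Function('n')(h, m) = -3 (Function('n')(h, m) = Add(-2, -1) = -3)
Mul(Add(Function('n')(Function('M')(6, 6), -12), -387), 359) = Mul(Add(-3, -387), 359) = Mul(-390, 359) = -140010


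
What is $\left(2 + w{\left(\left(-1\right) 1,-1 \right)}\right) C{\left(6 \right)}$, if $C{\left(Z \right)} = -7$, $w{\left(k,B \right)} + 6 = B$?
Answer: $35$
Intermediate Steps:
$w{\left(k,B \right)} = -6 + B$
$\left(2 + w{\left(\left(-1\right) 1,-1 \right)}\right) C{\left(6 \right)} = \left(2 - 7\right) \left(-7\right) = \left(-5\right) \left(-7\right) = 35$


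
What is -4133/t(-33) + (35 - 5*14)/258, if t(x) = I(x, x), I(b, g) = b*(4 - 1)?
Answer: 354283/8514 ≈ 41.612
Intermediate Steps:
I(b, g) = 3*b (I(b, g) = b*3 = 3*b)
t(x) = 3*x
-4133/t(-33) + (35 - 5*14)/258 = -4133/(3*(-33)) + (35 - 5*14)/258 = -4133/(-99) + (35 - 70)*(1/258) = -4133*(-1/99) - 35*1/258 = 4133/99 - 35/258 = 354283/8514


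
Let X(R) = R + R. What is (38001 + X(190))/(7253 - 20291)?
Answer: -38381/13038 ≈ -2.9438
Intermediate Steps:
X(R) = 2*R
(38001 + X(190))/(7253 - 20291) = (38001 + 2*190)/(7253 - 20291) = (38001 + 380)/(-13038) = 38381*(-1/13038) = -38381/13038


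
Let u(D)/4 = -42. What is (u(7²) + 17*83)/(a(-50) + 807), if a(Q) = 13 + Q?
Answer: 113/70 ≈ 1.6143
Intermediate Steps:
u(D) = -168 (u(D) = 4*(-42) = -168)
(u(7²) + 17*83)/(a(-50) + 807) = (-168 + 17*83)/((13 - 50) + 807) = (-168 + 1411)/(-37 + 807) = 1243/770 = 1243*(1/770) = 113/70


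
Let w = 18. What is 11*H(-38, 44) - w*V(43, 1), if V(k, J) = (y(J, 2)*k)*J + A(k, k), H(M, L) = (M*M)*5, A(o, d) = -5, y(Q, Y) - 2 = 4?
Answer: 74866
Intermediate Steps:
y(Q, Y) = 6 (y(Q, Y) = 2 + 4 = 6)
H(M, L) = 5*M**2 (H(M, L) = M**2*5 = 5*M**2)
V(k, J) = -5 + 6*J*k (V(k, J) = (6*k)*J - 5 = 6*J*k - 5 = -5 + 6*J*k)
11*H(-38, 44) - w*V(43, 1) = 11*(5*(-38)**2) - 18*(-5 + 6*1*43) = 11*(5*1444) - 18*(-5 + 258) = 11*7220 - 18*253 = 79420 - 1*4554 = 79420 - 4554 = 74866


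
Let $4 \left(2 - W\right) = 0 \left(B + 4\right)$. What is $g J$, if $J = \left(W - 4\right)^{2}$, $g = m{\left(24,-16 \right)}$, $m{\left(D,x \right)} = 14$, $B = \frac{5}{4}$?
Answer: $56$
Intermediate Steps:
$B = \frac{5}{4}$ ($B = 5 \cdot \frac{1}{4} = \frac{5}{4} \approx 1.25$)
$W = 2$ ($W = 2 - \frac{0 \left(\frac{5}{4} + 4\right)}{4} = 2 - \frac{0 \cdot \frac{21}{4}}{4} = 2 - 0 = 2 + 0 = 2$)
$g = 14$
$J = 4$ ($J = \left(2 - 4\right)^{2} = \left(-2\right)^{2} = 4$)
$g J = 14 \cdot 4 = 56$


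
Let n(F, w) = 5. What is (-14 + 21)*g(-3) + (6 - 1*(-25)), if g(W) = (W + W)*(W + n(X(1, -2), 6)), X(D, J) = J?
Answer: -53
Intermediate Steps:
g(W) = 2*W*(5 + W) (g(W) = (W + W)*(W + 5) = (2*W)*(5 + W) = 2*W*(5 + W))
(-14 + 21)*g(-3) + (6 - 1*(-25)) = (-14 + 21)*(2*(-3)*(5 - 3)) + (6 - 1*(-25)) = 7*(2*(-3)*2) + (6 + 25) = 7*(-12) + 31 = -84 + 31 = -53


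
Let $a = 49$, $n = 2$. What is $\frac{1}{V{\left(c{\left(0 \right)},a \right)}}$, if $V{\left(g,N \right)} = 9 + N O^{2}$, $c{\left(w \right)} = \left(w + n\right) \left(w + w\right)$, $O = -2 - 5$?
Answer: $\frac{1}{2410} \approx 0.00041494$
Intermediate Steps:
$O = -7$ ($O = -2 - 5 = -7$)
$c{\left(w \right)} = 2 w \left(2 + w\right)$ ($c{\left(w \right)} = \left(w + 2\right) \left(w + w\right) = \left(2 + w\right) 2 w = 2 w \left(2 + w\right)$)
$V{\left(g,N \right)} = 9 + 49 N$ ($V{\left(g,N \right)} = 9 + N \left(-7\right)^{2} = 9 + N 49 = 9 + 49 N$)
$\frac{1}{V{\left(c{\left(0 \right)},a \right)}} = \frac{1}{9 + 49 \cdot 49} = \frac{1}{9 + 2401} = \frac{1}{2410}$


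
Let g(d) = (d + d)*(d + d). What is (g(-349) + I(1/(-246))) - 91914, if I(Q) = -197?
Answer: 395093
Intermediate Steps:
g(d) = 4*d**2 (g(d) = (2*d)*(2*d) = 4*d**2)
(g(-349) + I(1/(-246))) - 91914 = (4*(-349)**2 - 197) - 91914 = (4*121801 - 197) - 91914 = (487204 - 197) - 91914 = 487007 - 91914 = 395093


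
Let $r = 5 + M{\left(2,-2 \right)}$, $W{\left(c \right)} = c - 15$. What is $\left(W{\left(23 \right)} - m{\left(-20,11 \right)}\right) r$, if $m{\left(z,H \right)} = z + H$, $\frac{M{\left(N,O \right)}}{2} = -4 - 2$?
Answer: $-119$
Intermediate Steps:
$M{\left(N,O \right)} = -12$ ($M{\left(N,O \right)} = 2 \left(-4 - 2\right) = 2 \left(-6\right) = -12$)
$W{\left(c \right)} = -15 + c$
$m{\left(z,H \right)} = H + z$
$r = -7$ ($r = 5 - 12 = -7$)
$\left(W{\left(23 \right)} - m{\left(-20,11 \right)}\right) r = \left(\left(-15 + 23\right) - \left(11 - 20\right)\right) \left(-7\right) = \left(8 - -9\right) \left(-7\right) = \left(8 + 9\right) \left(-7\right) = 17 \left(-7\right) = -119$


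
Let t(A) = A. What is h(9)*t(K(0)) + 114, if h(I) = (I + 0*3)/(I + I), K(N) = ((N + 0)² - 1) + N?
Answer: 227/2 ≈ 113.50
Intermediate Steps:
K(N) = -1 + N + N² (K(N) = (N² - 1) + N = (-1 + N²) + N = -1 + N + N²)
h(I) = ½ (h(I) = (I + 0)/((2*I)) = I*(1/(2*I)) = ½)
h(9)*t(K(0)) + 114 = (-1 + 0 + 0²)/2 + 114 = (-1 + 0 + 0)/2 + 114 = (½)*(-1) + 114 = -½ + 114 = 227/2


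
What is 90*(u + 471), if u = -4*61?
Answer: 20430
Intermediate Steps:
u = -244
90*(u + 471) = 90*(-244 + 471) = 90*227 = 20430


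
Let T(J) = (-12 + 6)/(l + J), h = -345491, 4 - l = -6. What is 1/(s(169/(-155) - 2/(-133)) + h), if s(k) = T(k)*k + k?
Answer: -3792809545/1310382899026526 ≈ -2.8944e-6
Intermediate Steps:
l = 10 (l = 4 - 1*(-6) = 4 + 6 = 10)
T(J) = -6/(10 + J) (T(J) = (-12 + 6)/(10 + J) = -6/(10 + J))
s(k) = k - 6*k/(10 + k) (s(k) = (-6/(10 + k))*k + k = -6*k/(10 + k) + k = k - 6*k/(10 + k))
1/(s(169/(-155) - 2/(-133)) + h) = 1/((169/(-155) - 2/(-133))*(4 + (169/(-155) - 2/(-133)))/(10 + (169/(-155) - 2/(-133))) - 345491) = 1/((169*(-1/155) - 2*(-1/133))*(4 + (169*(-1/155) - 2*(-1/133)))/(10 + (169*(-1/155) - 2*(-1/133))) - 345491) = 1/((-169/155 + 2/133)*(4 + (-169/155 + 2/133))/(10 + (-169/155 + 2/133)) - 345491) = 1/(-22167*(4 - 22167/20615)/(20615*(10 - 22167/20615)) - 345491) = 1/(-22167/20615*60293/20615/183983/20615 - 345491) = 1/(-22167/20615*20615/183983*60293/20615 - 345491) = 1/(-1336514931/3792809545 - 345491) = 1/(-1310382899026526/3792809545) = -3792809545/1310382899026526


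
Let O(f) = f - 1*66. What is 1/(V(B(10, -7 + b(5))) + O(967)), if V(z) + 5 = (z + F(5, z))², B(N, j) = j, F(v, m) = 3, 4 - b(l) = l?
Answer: 1/921 ≈ 0.0010858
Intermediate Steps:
b(l) = 4 - l
O(f) = -66 + f (O(f) = f - 66 = -66 + f)
V(z) = -5 + (3 + z)² (V(z) = -5 + (z + 3)² = -5 + (3 + z)²)
1/(V(B(10, -7 + b(5))) + O(967)) = 1/((-5 + (3 + (-7 + (4 - 1*5)))²) + (-66 + 967)) = 1/((-5 + (3 + (-7 + (4 - 5)))²) + 901) = 1/((-5 + (3 + (-7 - 1))²) + 901) = 1/((-5 + (3 - 8)²) + 901) = 1/((-5 + (-5)²) + 901) = 1/((-5 + 25) + 901) = 1/(20 + 901) = 1/921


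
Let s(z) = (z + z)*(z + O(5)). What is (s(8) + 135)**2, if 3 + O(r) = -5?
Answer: 18225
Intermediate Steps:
O(r) = -8 (O(r) = -3 - 5 = -8)
s(z) = 2*z*(-8 + z) (s(z) = (z + z)*(z - 8) = (2*z)*(-8 + z) = 2*z*(-8 + z))
(s(8) + 135)**2 = (2*8*(-8 + 8) + 135)**2 = (2*8*0 + 135)**2 = (0 + 135)**2 = 135**2 = 18225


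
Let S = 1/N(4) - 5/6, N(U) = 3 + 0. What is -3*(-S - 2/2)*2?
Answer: 3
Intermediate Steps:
N(U) = 3
S = -½ (S = 1/3 - 5/6 = 1*(⅓) - 5*⅙ = ⅓ - ⅚ = -½ ≈ -0.50000)
-3*(-S - 2/2)*2 = -3*(-1*(-½) - 2/2)*2 = -3*(½ - 2*½)*2 = -3*(½ - 1)*2 = -3*(-½)*2 = (3/2)*2 = 3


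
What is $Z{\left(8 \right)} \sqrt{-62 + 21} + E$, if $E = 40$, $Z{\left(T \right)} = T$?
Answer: $40 + 8 i \sqrt{41} \approx 40.0 + 51.225 i$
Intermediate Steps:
$Z{\left(8 \right)} \sqrt{-62 + 21} + E = 8 \sqrt{-62 + 21} + 40 = 8 \sqrt{-41} + 40 = 8 i \sqrt{41} + 40 = 40 + 8 i \sqrt{41}$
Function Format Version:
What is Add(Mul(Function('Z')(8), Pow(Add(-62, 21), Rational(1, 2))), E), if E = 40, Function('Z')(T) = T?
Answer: Add(40, Mul(8, I, Pow(41, Rational(1, 2)))) ≈ Add(40.000, Mul(51.225, I))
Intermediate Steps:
Add(Mul(Function('Z')(8), Pow(Add(-62, 21), Rational(1, 2))), E) = Add(Mul(8, Pow(Add(-62, 21), Rational(1, 2))), 40) = Add(Mul(8, Pow(-41, Rational(1, 2))), 40) = Add(Mul(8, Mul(I, Pow(41, Rational(1, 2)))), 40) = Add(Mul(8, I, Pow(41, Rational(1, 2))), 40) = Add(40, Mul(8, I, Pow(41, Rational(1, 2))))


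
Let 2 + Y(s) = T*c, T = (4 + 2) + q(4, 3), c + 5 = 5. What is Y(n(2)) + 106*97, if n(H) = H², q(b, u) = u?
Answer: 10280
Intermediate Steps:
c = 0 (c = -5 + 5 = 0)
T = 9 (T = (4 + 2) + 3 = 6 + 3 = 9)
Y(s) = -2 (Y(s) = -2 + 9*0 = -2 + 0 = -2)
Y(n(2)) + 106*97 = -2 + 106*97 = -2 + 10282 = 10280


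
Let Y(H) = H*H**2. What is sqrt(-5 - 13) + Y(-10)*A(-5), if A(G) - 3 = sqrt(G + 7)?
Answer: -3000 - sqrt(2)*(1000 - 3*I) ≈ -4414.2 + 4.2426*I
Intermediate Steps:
Y(H) = H**3
A(G) = 3 + sqrt(7 + G) (A(G) = 3 + sqrt(G + 7) = 3 + sqrt(7 + G))
sqrt(-5 - 13) + Y(-10)*A(-5) = sqrt(-5 - 13) + (-10)**3*(3 + sqrt(7 - 5)) = sqrt(-18) - 1000*(3 + sqrt(2)) = 3*I*sqrt(2) + (-3000 - 1000*sqrt(2)) = -3000 - 1000*sqrt(2) + 3*I*sqrt(2)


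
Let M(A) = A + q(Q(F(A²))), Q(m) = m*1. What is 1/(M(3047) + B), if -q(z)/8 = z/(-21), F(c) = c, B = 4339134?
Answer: 21/165459473 ≈ 1.2692e-7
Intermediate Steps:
Q(m) = m
q(z) = 8*z/21 (q(z) = -8*z/(-21) = -8*z*(-1)/21 = -(-8)*z/21 = 8*z/21)
M(A) = A + 8*A²/21
1/(M(3047) + B) = 1/((1/21)*3047*(21 + 8*3047) + 4339134) = 1/((1/21)*3047*(21 + 24376) + 4339134) = 1/((1/21)*3047*24397 + 4339134) = 1/(74337659/21 + 4339134) = 1/(165459473/21) = 21/165459473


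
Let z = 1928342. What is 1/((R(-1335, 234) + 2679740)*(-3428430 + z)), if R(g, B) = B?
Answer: -1/4020196837712 ≈ -2.4874e-13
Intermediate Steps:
1/((R(-1335, 234) + 2679740)*(-3428430 + z)) = 1/((234 + 2679740)*(-3428430 + 1928342)) = 1/(2679974*(-1500088)) = 1/(-4020196837712) = -1/4020196837712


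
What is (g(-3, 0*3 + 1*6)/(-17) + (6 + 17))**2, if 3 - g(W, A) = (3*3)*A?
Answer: 676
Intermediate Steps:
g(W, A) = 3 - 9*A (g(W, A) = 3 - 3*3*A = 3 - 9*A)
(g(-3, 0*3 + 1*6)/(-17) + (6 + 17))**2 = ((3 - 9*(0*3 + 1*6))/(-17) + (6 + 17))**2 = ((3 - 9*(0 + 6))*(-1/17) + 23)**2 = ((3 - 9*6)*(-1/17) + 23)**2 = ((3 - 54)*(-1/17) + 23)**2 = (-51*(-1/17) + 23)**2 = (3 + 23)**2 = 26**2 = 676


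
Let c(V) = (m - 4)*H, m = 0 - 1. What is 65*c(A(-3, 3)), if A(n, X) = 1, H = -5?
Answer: 1625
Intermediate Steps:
m = -1
c(V) = 25 (c(V) = (-1 - 4)*(-5) = -5*(-5) = 25)
65*c(A(-3, 3)) = 65*25 = 1625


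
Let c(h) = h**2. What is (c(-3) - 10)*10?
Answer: -10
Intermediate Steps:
(c(-3) - 10)*10 = ((-3)**2 - 10)*10 = (9 - 10)*10 = -1*10 = -10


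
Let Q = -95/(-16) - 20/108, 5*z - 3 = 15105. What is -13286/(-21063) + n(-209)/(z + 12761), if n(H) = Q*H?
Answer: 18963254381/34192687248 ≈ 0.55460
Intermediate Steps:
z = 15108/5 (z = 3/5 + (1/5)*15105 = 3/5 + 3021 = 15108/5 ≈ 3021.6)
Q = 2485/432 (Q = -95*(-1/16) - 20*1/108 = 95/16 - 5/27 = 2485/432 ≈ 5.7523)
n(H) = 2485*H/432
-13286/(-21063) + n(-209)/(z + 12761) = -13286/(-21063) + ((2485/432)*(-209))/(15108/5 + 12761) = -13286*(-1/21063) - 519365/(432*78913/5) = 1898/3009 - 519365/432*5/78913 = 1898/3009 - 2596825/34090416 = 18963254381/34192687248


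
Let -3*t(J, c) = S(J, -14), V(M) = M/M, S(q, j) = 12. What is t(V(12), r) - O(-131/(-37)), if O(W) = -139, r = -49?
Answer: 135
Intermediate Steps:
V(M) = 1
t(J, c) = -4 (t(J, c) = -1/3*12 = -4)
t(V(12), r) - O(-131/(-37)) = -4 - 1*(-139) = -4 + 139 = 135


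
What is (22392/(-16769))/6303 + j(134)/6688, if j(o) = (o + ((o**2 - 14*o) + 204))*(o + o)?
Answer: 160144771943/243418804 ≈ 657.90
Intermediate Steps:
j(o) = 2*o*(204 + o**2 - 13*o) (j(o) = (o + (204 + o**2 - 14*o))*(2*o) = (204 + o**2 - 13*o)*(2*o) = 2*o*(204 + o**2 - 13*o))
(22392/(-16769))/6303 + j(134)/6688 = (22392/(-16769))/6303 + (2*134*(204 + 134**2 - 13*134))/6688 = (22392*(-1/16769))*(1/6303) + (2*134*(204 + 17956 - 1742))*(1/6688) = -22392/16769*1/6303 + (2*134*16418)*(1/6688) = -7464/35231669 + 4400024*(1/6688) = -7464/35231669 + 550003/836 = 160144771943/243418804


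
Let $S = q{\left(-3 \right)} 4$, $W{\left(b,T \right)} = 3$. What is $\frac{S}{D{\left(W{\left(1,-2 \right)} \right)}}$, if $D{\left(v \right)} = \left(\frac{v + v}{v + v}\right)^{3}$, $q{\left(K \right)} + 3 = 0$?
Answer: $-12$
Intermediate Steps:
$q{\left(K \right)} = -3$ ($q{\left(K \right)} = -3 + 0 = -3$)
$D{\left(v \right)} = 1$ ($D{\left(v \right)} = \left(\frac{2 v}{2 v}\right)^{3} = \left(2 v \frac{1}{2 v}\right)^{3} = 1^{3} = 1$)
$S = -12$ ($S = \left(-3\right) 4 = -12$)
$\frac{S}{D{\left(W{\left(1,-2 \right)} \right)}} = - \frac{12}{1} = \left(-12\right) 1 = -12$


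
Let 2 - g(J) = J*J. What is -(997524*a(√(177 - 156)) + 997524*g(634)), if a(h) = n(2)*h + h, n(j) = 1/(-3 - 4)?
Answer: 400958761896 - 5985144*√21/7 ≈ 4.0096e+11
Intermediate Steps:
n(j) = -⅐ (n(j) = 1/(-7) = -⅐)
g(J) = 2 - J² (g(J) = 2 - J*J = 2 - J²)
a(h) = 6*h/7 (a(h) = -h/7 + h = 6*h/7)
-(997524*a(√(177 - 156)) + 997524*g(634)) = -(1995048 - 400960756944 + 5985144*√(177 - 156)/7) = -(1995048 - 400960756944 + 5985144*√21/7) = -(-400958761896 + 5985144*√21/7) = -997524*(-401954 + 6*√21/7) = 400958761896 - 5985144*√21/7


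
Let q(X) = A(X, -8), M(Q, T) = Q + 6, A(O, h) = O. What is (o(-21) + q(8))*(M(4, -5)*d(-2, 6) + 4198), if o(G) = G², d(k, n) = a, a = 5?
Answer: 1907352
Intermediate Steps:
M(Q, T) = 6 + Q
d(k, n) = 5
q(X) = X
(o(-21) + q(8))*(M(4, -5)*d(-2, 6) + 4198) = ((-21)² + 8)*((6 + 4)*5 + 4198) = (441 + 8)*(10*5 + 4198) = 449*(50 + 4198) = 449*4248 = 1907352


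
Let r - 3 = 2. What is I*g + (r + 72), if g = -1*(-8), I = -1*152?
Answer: -1139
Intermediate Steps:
r = 5 (r = 3 + 2 = 5)
I = -152
g = 8
I*g + (r + 72) = -152*8 + (5 + 72) = -1216 + 77 = -1139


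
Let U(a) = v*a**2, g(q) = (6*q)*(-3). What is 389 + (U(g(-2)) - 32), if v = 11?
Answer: 14613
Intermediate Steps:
g(q) = -18*q
U(a) = 11*a**2
389 + (U(g(-2)) - 32) = 389 + (11*(-18*(-2))**2 - 32) = 389 + (11*36**2 - 32) = 389 + (11*1296 - 32) = 389 + (14256 - 32) = 389 + 14224 = 14613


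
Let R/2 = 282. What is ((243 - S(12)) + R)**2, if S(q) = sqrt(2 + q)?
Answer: (807 - sqrt(14))**2 ≈ 6.4522e+5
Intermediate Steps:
R = 564 (R = 2*282 = 564)
((243 - S(12)) + R)**2 = ((243 - sqrt(2 + 12)) + 564)**2 = ((243 - sqrt(14)) + 564)**2 = (807 - sqrt(14))**2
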